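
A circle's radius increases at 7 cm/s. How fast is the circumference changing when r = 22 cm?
14π cm/s

C = 2πr
dC/dt = 2π · dr/dt = 2π · 7 = 14π cm/s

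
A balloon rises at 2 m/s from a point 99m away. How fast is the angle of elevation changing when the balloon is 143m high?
0.006545 rad/s

tan(θ) = y/99
sec²(θ) · dθ/dt = (1/99) · dy/dt
dθ/dt = cos²(θ)/99 · 2 = 99/(99² + 143²) · 2
dθ/dt = 0.006545 rad/s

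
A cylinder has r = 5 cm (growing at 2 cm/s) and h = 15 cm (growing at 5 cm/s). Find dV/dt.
425π cm³/s

V = πr²h
dV/dt = 2πrh·dr/dt + πr²·dh/dt
= 2π(5)(15)(2) + π(5)²(5)
= 425π cm³/s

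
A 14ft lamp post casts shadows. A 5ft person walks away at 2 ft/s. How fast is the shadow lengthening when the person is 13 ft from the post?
10/9 ft/s

By similar triangles: 14/(x+s) = 5/s
Solving: s = 5x/9
ds/dt = 5/9 · dx/dt = 5/9 · 2 = 10/9 ft/s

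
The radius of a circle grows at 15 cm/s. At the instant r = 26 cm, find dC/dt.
30π cm/s

C = 2πr
dC/dt = 2π · dr/dt = 2π · 15 = 30π cm/s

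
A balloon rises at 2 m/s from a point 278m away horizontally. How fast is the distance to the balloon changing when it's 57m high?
114√80533/80533 ≈ 0.4017 m/s

z² = 278² + y²
z = √(278² + 57²) = √80533
dz/dt = y/z · dy/dt = 57/√80533 · 2 = 114√80533/80533 ≈ 0.4017 m/s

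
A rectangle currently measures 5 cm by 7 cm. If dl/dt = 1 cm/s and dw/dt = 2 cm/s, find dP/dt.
6 cm/s

P = 2(l + w)
dP/dt = 2(dl/dt + dw/dt) = 2(1 + 2) = 6 cm/s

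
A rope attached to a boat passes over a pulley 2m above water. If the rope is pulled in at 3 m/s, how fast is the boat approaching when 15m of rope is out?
45√221/221 ≈ 3.027 m/s

rope² = x² + 2²
x = √(15² - 2²) = √221
dx/dt = (rope/x) · d(rope)/dt = (15/√221) · (-3) = -45√221/221 m/s
The boat approaches at 45√221/221 ≈ 3.027 m/s.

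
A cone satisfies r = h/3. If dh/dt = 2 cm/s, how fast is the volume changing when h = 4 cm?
32π/9 cm³/s

V = (1/3)π(h/3)²h = πh³/27
dV/dt = πh²/9 · 2
At h = 4: dV/dt = 32π/9 cm³/s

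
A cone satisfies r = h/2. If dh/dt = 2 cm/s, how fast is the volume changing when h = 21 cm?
441π/2 cm³/s

V = (1/3)π(h/2)²h = πh³/12
dV/dt = πh²/4 · 2
At h = 21: dV/dt = 441π/2 cm³/s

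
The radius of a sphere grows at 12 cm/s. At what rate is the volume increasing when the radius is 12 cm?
6912π cm³/s

V = (4/3)πr³
dV/dt = dV/dr · dr/dt = 4πr² · 12
At r = 12: dV/dt = 6912π cm³/s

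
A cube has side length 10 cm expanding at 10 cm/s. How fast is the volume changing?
3000 cm³/s

V = s³
dV/dt = 3s² · ds/dt = 3·10²·10 = 3000 cm³/s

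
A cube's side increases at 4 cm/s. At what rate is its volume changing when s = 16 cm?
3072 cm³/s

V = s³
dV/dt = 3s² · ds/dt = 3·16²·4 = 3072 cm³/s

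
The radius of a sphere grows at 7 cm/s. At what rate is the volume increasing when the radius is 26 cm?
18928π cm³/s

V = (4/3)πr³
dV/dt = dV/dr · dr/dt = 4πr² · 7
At r = 26: dV/dt = 18928π cm³/s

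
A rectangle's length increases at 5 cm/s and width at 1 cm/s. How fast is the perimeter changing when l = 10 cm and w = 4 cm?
12 cm/s

P = 2(l + w)
dP/dt = 2(dl/dt + dw/dt) = 2(5 + 1) = 12 cm/s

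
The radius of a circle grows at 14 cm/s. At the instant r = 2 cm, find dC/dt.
28π cm/s

C = 2πr
dC/dt = 2π · dr/dt = 2π · 14 = 28π cm/s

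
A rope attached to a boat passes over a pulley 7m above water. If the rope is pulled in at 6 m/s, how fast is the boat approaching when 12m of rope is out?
72√95/95 ≈ 7.387 m/s

rope² = x² + 7²
x = √(12² - 7²) = √95
dx/dt = (rope/x) · d(rope)/dt = (12/√95) · (-6) = -72√95/95 m/s
The boat approaches at 72√95/95 ≈ 7.387 m/s.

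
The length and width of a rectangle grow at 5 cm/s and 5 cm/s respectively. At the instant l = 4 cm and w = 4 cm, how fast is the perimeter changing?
20 cm/s

P = 2(l + w)
dP/dt = 2(dl/dt + dw/dt) = 2(5 + 5) = 20 cm/s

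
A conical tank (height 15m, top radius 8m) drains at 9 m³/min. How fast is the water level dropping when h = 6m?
225/(256π) ≈ 0.2798 m/min

r/h = 8/15, so r = (8/15)h
V = (1/3)πr²h = (1/3)π((8/15)h)²h = (64/675)πh³
dV/dh = (64/225)πh²
dh/dt = (dV/dt)/(dV/dh) = -9/((64/225)π·6²) = -225/(256π) m/min
The level is dropping at 225/(256π) ≈ 0.2798 m/min.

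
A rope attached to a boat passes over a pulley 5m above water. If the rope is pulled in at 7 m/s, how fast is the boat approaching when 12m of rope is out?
12√119/17 ≈ 7.7 m/s

rope² = x² + 5²
x = √(12² - 5²) = √119
dx/dt = (rope/x) · d(rope)/dt = (12/√119) · (-7) = -12√119/17 m/s
The boat approaches at 12√119/17 ≈ 7.7 m/s.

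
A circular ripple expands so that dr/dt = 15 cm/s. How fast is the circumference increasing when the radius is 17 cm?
30π cm/s

C = 2πr
dC/dt = 2π · dr/dt = 2π · 15 = 30π cm/s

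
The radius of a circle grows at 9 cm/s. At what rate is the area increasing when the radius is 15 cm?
270π cm²/s

A = πr²
dA/dt = 2πr · dr/dt = 2π(15)(9) = 270π cm²/s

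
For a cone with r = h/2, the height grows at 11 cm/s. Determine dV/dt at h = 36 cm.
3564π cm³/s

V = (1/3)π(h/2)²h = πh³/12
dV/dt = πh²/4 · 11
At h = 36: dV/dt = 3564π cm³/s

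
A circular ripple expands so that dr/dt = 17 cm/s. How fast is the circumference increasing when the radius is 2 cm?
34π cm/s

C = 2πr
dC/dt = 2π · dr/dt = 2π · 17 = 34π cm/s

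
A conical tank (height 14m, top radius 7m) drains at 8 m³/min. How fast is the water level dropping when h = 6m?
8/(9π) ≈ 0.2829 m/min

r/h = 7/14, so r = (1/2)h
V = (1/3)πr²h = (1/3)π((1/2)h)²h = (1/12)πh³
dV/dh = (1/4)πh²
dh/dt = (dV/dt)/(dV/dh) = -8/((1/4)π·6²) = -8/(9π) m/min
The level is dropping at 8/(9π) ≈ 0.2829 m/min.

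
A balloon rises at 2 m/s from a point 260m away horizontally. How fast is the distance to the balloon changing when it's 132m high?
33√5314/2657 ≈ 0.9054 m/s

z² = 260² + y²
z = √(260² + 132²) = 4√5314
dz/dt = y/z · dy/dt = 132/(4√5314) · 2 = 33√5314/2657 ≈ 0.9054 m/s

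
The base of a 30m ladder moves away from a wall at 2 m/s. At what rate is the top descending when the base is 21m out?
14√51/51 ≈ 1.96 m/s

x² + y² = 30²
2x·dx/dt + 2y·dy/dt = 0
dy/dt = -x/y · dx/dt = -21/(3√51) · 2 = -14√51/51 m/s
The top is descending at 14√51/51 ≈ 1.96 m/s.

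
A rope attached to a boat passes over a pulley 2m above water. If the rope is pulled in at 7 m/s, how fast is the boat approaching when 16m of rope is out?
8√7/3 ≈ 7.055 m/s

rope² = x² + 2²
x = √(16² - 2²) = 6√7
dx/dt = (rope/x) · d(rope)/dt = (16/(6√7)) · (-7) = -8√7/3 m/s
The boat approaches at 8√7/3 ≈ 7.055 m/s.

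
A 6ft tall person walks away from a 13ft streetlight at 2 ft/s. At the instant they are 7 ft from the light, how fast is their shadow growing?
12/7 ft/s

By similar triangles: 13/(x+s) = 6/s
Solving: s = 6x/7
ds/dt = 6/7 · dx/dt = 6/7 · 2 = 12/7 ft/s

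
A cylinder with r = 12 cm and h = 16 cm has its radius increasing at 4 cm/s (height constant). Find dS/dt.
320π cm²/s

S = 2πrh + 2πr² (lateral + bases)
dS/dt = (2πh + 4πr)·dr/dt = (2π·16 + 4π·12)·4
= 320π cm²/s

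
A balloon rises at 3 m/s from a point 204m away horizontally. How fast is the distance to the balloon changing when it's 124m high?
93√3562/3562 ≈ 1.558 m/s

z² = 204² + y²
z = √(204² + 124²) = 4√3562
dz/dt = y/z · dy/dt = 124/(4√3562) · 3 = 93√3562/3562 ≈ 1.558 m/s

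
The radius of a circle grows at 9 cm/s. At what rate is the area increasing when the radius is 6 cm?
108π cm²/s

A = πr²
dA/dt = 2πr · dr/dt = 2π(6)(9) = 108π cm²/s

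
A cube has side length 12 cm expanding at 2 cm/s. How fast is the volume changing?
864 cm³/s

V = s³
dV/dt = 3s² · ds/dt = 3·12²·2 = 864 cm³/s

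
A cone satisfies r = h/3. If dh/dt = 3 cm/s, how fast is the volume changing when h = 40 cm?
1600π/3 cm³/s

V = (1/3)π(h/3)²h = πh³/27
dV/dt = πh²/9 · 3
At h = 40: dV/dt = 1600π/3 cm³/s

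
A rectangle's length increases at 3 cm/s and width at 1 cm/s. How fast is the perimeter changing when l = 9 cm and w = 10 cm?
8 cm/s

P = 2(l + w)
dP/dt = 2(dl/dt + dw/dt) = 2(3 + 1) = 8 cm/s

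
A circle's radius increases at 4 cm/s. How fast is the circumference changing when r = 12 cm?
8π cm/s

C = 2πr
dC/dt = 2π · dr/dt = 2π · 4 = 8π cm/s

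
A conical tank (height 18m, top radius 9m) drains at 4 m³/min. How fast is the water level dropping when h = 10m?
4/(25π) ≈ 0.05093 m/min

r/h = 9/18, so r = (1/2)h
V = (1/3)πr²h = (1/3)π((1/2)h)²h = (1/12)πh³
dV/dh = (1/4)πh²
dh/dt = (dV/dt)/(dV/dh) = -4/((1/4)π·10²) = -4/(25π) m/min
The level is dropping at 4/(25π) ≈ 0.05093 m/min.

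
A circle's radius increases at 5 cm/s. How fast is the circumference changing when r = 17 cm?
10π cm/s

C = 2πr
dC/dt = 2π · dr/dt = 2π · 5 = 10π cm/s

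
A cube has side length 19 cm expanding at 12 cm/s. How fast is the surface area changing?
2736 cm²/s

A = 6s²
dA/dt = 12s · ds/dt = 12·19·12 = 2736 cm²/s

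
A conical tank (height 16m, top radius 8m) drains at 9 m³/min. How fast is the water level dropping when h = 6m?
1/π ≈ 0.3183 m/min

r/h = 8/16, so r = (1/2)h
V = (1/3)πr²h = (1/3)π((1/2)h)²h = (1/12)πh³
dV/dh = (1/4)πh²
dh/dt = (dV/dt)/(dV/dh) = -9/((1/4)π·6²) = -1/π m/min
The level is dropping at 1/π ≈ 0.3183 m/min.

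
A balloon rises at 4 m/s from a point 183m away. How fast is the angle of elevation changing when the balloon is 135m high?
0.014155 rad/s

tan(θ) = y/183
sec²(θ) · dθ/dt = (1/183) · dy/dt
dθ/dt = cos²(θ)/183 · 4 = 183/(183² + 135²) · 4
dθ/dt = 0.014155 rad/s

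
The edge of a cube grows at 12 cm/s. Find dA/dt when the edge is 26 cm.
3744 cm²/s

A = 6s²
dA/dt = 12s · ds/dt = 12·26·12 = 3744 cm²/s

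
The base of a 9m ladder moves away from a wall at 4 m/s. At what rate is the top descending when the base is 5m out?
5√14/7 ≈ 2.673 m/s

x² + y² = 9²
2x·dx/dt + 2y·dy/dt = 0
dy/dt = -x/y · dx/dt = -5/(2√14) · 4 = -5√14/7 m/s
The top is descending at 5√14/7 ≈ 2.673 m/s.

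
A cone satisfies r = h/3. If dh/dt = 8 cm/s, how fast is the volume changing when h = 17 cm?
2312π/9 cm³/s

V = (1/3)π(h/3)²h = πh³/27
dV/dt = πh²/9 · 8
At h = 17: dV/dt = 2312π/9 cm³/s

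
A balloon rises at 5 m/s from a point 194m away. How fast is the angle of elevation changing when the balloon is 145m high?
0.016536 rad/s

tan(θ) = y/194
sec²(θ) · dθ/dt = (1/194) · dy/dt
dθ/dt = cos²(θ)/194 · 5 = 194/(194² + 145²) · 5
dθ/dt = 0.016536 rad/s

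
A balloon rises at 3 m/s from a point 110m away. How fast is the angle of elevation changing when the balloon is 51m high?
0.022447 rad/s

tan(θ) = y/110
sec²(θ) · dθ/dt = (1/110) · dy/dt
dθ/dt = cos²(θ)/110 · 3 = 110/(110² + 51²) · 3
dθ/dt = 0.022447 rad/s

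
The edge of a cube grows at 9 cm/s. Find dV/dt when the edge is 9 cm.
2187 cm³/s

V = s³
dV/dt = 3s² · ds/dt = 3·9²·9 = 2187 cm³/s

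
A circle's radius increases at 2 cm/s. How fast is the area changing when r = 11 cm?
44π cm²/s

A = πr²
dA/dt = 2πr · dr/dt = 2π(11)(2) = 44π cm²/s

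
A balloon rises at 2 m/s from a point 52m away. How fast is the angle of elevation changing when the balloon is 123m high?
0.005832 rad/s

tan(θ) = y/52
sec²(θ) · dθ/dt = (1/52) · dy/dt
dθ/dt = cos²(θ)/52 · 2 = 52/(52² + 123²) · 2
dθ/dt = 0.005832 rad/s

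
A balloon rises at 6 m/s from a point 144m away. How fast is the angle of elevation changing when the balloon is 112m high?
0.025962 rad/s

tan(θ) = y/144
sec²(θ) · dθ/dt = (1/144) · dy/dt
dθ/dt = cos²(θ)/144 · 6 = 144/(144² + 112²) · 6
dθ/dt = 0.025962 rad/s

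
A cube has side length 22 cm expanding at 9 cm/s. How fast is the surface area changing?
2376 cm²/s

A = 6s²
dA/dt = 12s · ds/dt = 12·22·9 = 2376 cm²/s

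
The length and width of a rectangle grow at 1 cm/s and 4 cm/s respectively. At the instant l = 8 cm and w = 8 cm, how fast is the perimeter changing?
10 cm/s

P = 2(l + w)
dP/dt = 2(dl/dt + dw/dt) = 2(1 + 4) = 10 cm/s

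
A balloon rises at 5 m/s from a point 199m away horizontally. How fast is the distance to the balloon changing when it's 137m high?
137√58370/11674 ≈ 2.835 m/s

z² = 199² + y²
z = √(199² + 137²) = √58370
dz/dt = y/z · dy/dt = 137/√58370 · 5 = 137√58370/11674 ≈ 2.835 m/s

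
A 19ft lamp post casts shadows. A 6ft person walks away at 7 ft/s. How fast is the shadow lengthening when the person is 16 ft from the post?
42/13 ft/s

By similar triangles: 19/(x+s) = 6/s
Solving: s = 6x/13
ds/dt = 6/13 · dx/dt = 6/13 · 7 = 42/13 ft/s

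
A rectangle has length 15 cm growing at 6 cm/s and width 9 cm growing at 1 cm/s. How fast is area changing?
69 cm²/s

A = lw
dA/dt = w·dl/dt + l·dw/dt = 9·6 + 15·1 = 69 cm²/s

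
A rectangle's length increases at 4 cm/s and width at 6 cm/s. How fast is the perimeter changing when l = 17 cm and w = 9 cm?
20 cm/s

P = 2(l + w)
dP/dt = 2(dl/dt + dw/dt) = 2(4 + 6) = 20 cm/s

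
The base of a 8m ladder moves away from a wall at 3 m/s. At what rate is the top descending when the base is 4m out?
√3 ≈ 1.732 m/s

x² + y² = 8²
2x·dx/dt + 2y·dy/dt = 0
dy/dt = -x/y · dx/dt = -4/(4√3) · 3 = -√3 m/s
The top is descending at √3 ≈ 1.732 m/s.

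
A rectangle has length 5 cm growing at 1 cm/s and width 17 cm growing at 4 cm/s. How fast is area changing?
37 cm²/s

A = lw
dA/dt = w·dl/dt + l·dw/dt = 17·1 + 5·4 = 37 cm²/s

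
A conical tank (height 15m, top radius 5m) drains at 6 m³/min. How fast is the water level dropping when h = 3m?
6/π ≈ 1.91 m/min

r/h = 5/15, so r = (1/3)h
V = (1/3)πr²h = (1/3)π((1/3)h)²h = (1/27)πh³
dV/dh = (1/9)πh²
dh/dt = (dV/dt)/(dV/dh) = -6/((1/9)π·3²) = -6/π m/min
The level is dropping at 6/π ≈ 1.91 m/min.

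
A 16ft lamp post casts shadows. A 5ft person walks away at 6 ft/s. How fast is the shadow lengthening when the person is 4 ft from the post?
30/11 ft/s

By similar triangles: 16/(x+s) = 5/s
Solving: s = 5x/11
ds/dt = 5/11 · dx/dt = 5/11 · 6 = 30/11 ft/s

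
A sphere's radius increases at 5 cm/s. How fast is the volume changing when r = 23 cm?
10580π cm³/s

V = (4/3)πr³
dV/dt = dV/dr · dr/dt = 4πr² · 5
At r = 23: dV/dt = 10580π cm³/s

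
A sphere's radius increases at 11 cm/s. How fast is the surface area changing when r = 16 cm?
1408π cm²/s

S = 4πr²
dS/dt = dS/dr · dr/dt = 8πr · 11
At r = 16: dS/dt = 1408π cm²/s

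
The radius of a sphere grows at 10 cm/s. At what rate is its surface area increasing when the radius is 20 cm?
1600π cm²/s

S = 4πr²
dS/dt = dS/dr · dr/dt = 8πr · 10
At r = 20: dS/dt = 1600π cm²/s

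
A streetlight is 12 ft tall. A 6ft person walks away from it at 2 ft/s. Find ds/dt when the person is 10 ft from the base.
2 ft/s

By similar triangles: 12/(x+s) = 6/s
Solving: s = 6x/6
ds/dt = 6/6 · dx/dt = 1 · 2 = 2 ft/s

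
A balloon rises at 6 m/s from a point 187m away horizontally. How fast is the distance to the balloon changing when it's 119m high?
21√170/85 ≈ 3.221 m/s

z² = 187² + y²
z = √(187² + 119²) = 17√170
dz/dt = y/z · dy/dt = 119/(17√170) · 6 = 21√170/85 ≈ 3.221 m/s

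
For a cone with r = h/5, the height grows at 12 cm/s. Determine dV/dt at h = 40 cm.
768π cm³/s

V = (1/3)π(h/5)²h = πh³/75
dV/dt = πh²/25 · 12
At h = 40: dV/dt = 768π cm³/s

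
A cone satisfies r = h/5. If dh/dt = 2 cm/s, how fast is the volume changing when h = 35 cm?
98π cm³/s

V = (1/3)π(h/5)²h = πh³/75
dV/dt = πh²/25 · 2
At h = 35: dV/dt = 98π cm³/s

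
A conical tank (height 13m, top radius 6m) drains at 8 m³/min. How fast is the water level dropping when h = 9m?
338/(729π) ≈ 0.1476 m/min

r/h = 6/13, so r = (6/13)h
V = (1/3)πr²h = (1/3)π((6/13)h)²h = (12/169)πh³
dV/dh = (36/169)πh²
dh/dt = (dV/dt)/(dV/dh) = -8/((36/169)π·9²) = -338/(729π) m/min
The level is dropping at 338/(729π) ≈ 0.1476 m/min.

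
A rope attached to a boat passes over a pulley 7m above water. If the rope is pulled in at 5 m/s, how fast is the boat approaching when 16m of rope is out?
80√23/69 ≈ 5.56 m/s

rope² = x² + 7²
x = √(16² - 7²) = 3√23
dx/dt = (rope/x) · d(rope)/dt = (16/(3√23)) · (-5) = -80√23/69 m/s
The boat approaches at 80√23/69 ≈ 5.56 m/s.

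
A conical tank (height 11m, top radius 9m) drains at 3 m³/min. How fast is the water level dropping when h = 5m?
121/(675π) ≈ 0.05706 m/min

r/h = 9/11, so r = (9/11)h
V = (1/3)πr²h = (1/3)π((9/11)h)²h = (27/121)πh³
dV/dh = (81/121)πh²
dh/dt = (dV/dt)/(dV/dh) = -3/((81/121)π·5²) = -121/(675π) m/min
The level is dropping at 121/(675π) ≈ 0.05706 m/min.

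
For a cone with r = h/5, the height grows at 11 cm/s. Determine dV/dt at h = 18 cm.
3564π/25 cm³/s

V = (1/3)π(h/5)²h = πh³/75
dV/dt = πh²/25 · 11
At h = 18: dV/dt = 3564π/25 cm³/s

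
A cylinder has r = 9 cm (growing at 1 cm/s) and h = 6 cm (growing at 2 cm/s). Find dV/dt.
270π cm³/s

V = πr²h
dV/dt = 2πrh·dr/dt + πr²·dh/dt
= 2π(9)(6)(1) + π(9)²(2)
= 270π cm³/s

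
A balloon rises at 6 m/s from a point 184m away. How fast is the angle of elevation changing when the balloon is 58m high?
0.029661 rad/s

tan(θ) = y/184
sec²(θ) · dθ/dt = (1/184) · dy/dt
dθ/dt = cos²(θ)/184 · 6 = 184/(184² + 58²) · 6
dθ/dt = 0.029661 rad/s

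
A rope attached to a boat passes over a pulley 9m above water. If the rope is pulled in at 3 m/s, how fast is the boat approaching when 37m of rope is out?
111√322/644 ≈ 3.093 m/s

rope² = x² + 9²
x = √(37² - 9²) = 2√322
dx/dt = (rope/x) · d(rope)/dt = (37/(2√322)) · (-3) = -111√322/644 m/s
The boat approaches at 111√322/644 ≈ 3.093 m/s.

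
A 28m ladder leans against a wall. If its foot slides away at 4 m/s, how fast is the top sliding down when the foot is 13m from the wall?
52√615/615 ≈ 2.097 m/s

x² + y² = 28²
2x·dx/dt + 2y·dy/dt = 0
dy/dt = -x/y · dx/dt = -13/√615 · 4 = -52√615/615 m/s
The top is descending at 52√615/615 ≈ 2.097 m/s.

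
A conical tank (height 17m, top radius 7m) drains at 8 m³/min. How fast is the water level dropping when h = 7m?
2312/(2401π) ≈ 0.3065 m/min

r/h = 7/17, so r = (7/17)h
V = (1/3)πr²h = (1/3)π((7/17)h)²h = (49/867)πh³
dV/dh = (49/289)πh²
dh/dt = (dV/dt)/(dV/dh) = -8/((49/289)π·7²) = -2312/(2401π) m/min
The level is dropping at 2312/(2401π) ≈ 0.3065 m/min.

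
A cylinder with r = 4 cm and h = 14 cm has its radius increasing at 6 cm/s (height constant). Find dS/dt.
264π cm²/s

S = 2πrh + 2πr² (lateral + bases)
dS/dt = (2πh + 4πr)·dr/dt = (2π·14 + 4π·4)·6
= 264π cm²/s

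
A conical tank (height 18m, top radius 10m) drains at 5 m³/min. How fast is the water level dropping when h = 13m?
81/(845π) ≈ 0.03051 m/min

r/h = 10/18, so r = (5/9)h
V = (1/3)πr²h = (1/3)π((5/9)h)²h = (25/243)πh³
dV/dh = (25/81)πh²
dh/dt = (dV/dt)/(dV/dh) = -5/((25/81)π·13²) = -81/(845π) m/min
The level is dropping at 81/(845π) ≈ 0.03051 m/min.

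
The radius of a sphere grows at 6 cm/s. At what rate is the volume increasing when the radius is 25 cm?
15000π cm³/s

V = (4/3)πr³
dV/dt = dV/dr · dr/dt = 4πr² · 6
At r = 25: dV/dt = 15000π cm³/s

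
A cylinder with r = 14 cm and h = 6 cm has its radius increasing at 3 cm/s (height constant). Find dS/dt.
204π cm²/s

S = 2πrh + 2πr² (lateral + bases)
dS/dt = (2πh + 4πr)·dr/dt = (2π·6 + 4π·14)·3
= 204π cm²/s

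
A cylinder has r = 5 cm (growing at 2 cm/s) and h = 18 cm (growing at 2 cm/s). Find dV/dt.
410π cm³/s

V = πr²h
dV/dt = 2πrh·dr/dt + πr²·dh/dt
= 2π(5)(18)(2) + π(5)²(2)
= 410π cm³/s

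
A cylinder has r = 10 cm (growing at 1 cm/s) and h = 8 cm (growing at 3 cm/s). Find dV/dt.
460π cm³/s

V = πr²h
dV/dt = 2πrh·dr/dt + πr²·dh/dt
= 2π(10)(8)(1) + π(10)²(3)
= 460π cm³/s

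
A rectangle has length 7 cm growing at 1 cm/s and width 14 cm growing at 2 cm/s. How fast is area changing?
28 cm²/s

A = lw
dA/dt = w·dl/dt + l·dw/dt = 14·1 + 7·2 = 28 cm²/s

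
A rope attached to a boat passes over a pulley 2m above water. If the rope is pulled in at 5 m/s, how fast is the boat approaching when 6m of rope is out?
15√2/4 ≈ 5.303 m/s

rope² = x² + 2²
x = √(6² - 2²) = 4√2
dx/dt = (rope/x) · d(rope)/dt = (6/(4√2)) · (-5) = -15√2/4 m/s
The boat approaches at 15√2/4 ≈ 5.303 m/s.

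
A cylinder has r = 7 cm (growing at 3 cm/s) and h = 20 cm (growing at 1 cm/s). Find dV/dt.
889π cm³/s

V = πr²h
dV/dt = 2πrh·dr/dt + πr²·dh/dt
= 2π(7)(20)(3) + π(7)²(1)
= 889π cm³/s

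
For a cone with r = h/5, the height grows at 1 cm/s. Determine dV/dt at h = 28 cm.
784π/25 cm³/s

V = (1/3)π(h/5)²h = πh³/75
dV/dt = πh²/25 · 1
At h = 28: dV/dt = 784π/25 cm³/s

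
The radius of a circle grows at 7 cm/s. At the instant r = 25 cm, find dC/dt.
14π cm/s

C = 2πr
dC/dt = 2π · dr/dt = 2π · 7 = 14π cm/s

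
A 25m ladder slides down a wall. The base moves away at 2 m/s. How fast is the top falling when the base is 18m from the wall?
36√301/301 ≈ 2.075 m/s

x² + y² = 25²
2x·dx/dt + 2y·dy/dt = 0
dy/dt = -x/y · dx/dt = -18/√301 · 2 = -36√301/301 m/s
The top is descending at 36√301/301 ≈ 2.075 m/s.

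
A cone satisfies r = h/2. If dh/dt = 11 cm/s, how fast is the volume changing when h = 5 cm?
275π/4 cm³/s

V = (1/3)π(h/2)²h = πh³/12
dV/dt = πh²/4 · 11
At h = 5: dV/dt = 275π/4 cm³/s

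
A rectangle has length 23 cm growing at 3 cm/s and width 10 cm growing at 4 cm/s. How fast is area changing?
122 cm²/s

A = lw
dA/dt = w·dl/dt + l·dw/dt = 10·3 + 23·4 = 122 cm²/s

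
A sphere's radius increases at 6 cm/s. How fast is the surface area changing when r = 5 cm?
240π cm²/s

S = 4πr²
dS/dt = dS/dr · dr/dt = 8πr · 6
At r = 5: dS/dt = 240π cm²/s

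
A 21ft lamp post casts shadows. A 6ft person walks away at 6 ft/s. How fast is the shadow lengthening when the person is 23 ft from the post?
12/5 ft/s

By similar triangles: 21/(x+s) = 6/s
Solving: s = 6x/15
ds/dt = 6/15 · dx/dt = 2/5 · 6 = 12/5 ft/s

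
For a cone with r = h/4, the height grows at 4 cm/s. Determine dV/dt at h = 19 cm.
361π/4 cm³/s

V = (1/3)π(h/4)²h = πh³/48
dV/dt = πh²/16 · 4
At h = 19: dV/dt = 361π/4 cm³/s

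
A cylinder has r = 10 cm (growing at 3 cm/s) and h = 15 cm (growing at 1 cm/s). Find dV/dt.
1000π cm³/s

V = πr²h
dV/dt = 2πrh·dr/dt + πr²·dh/dt
= 2π(10)(15)(3) + π(10)²(1)
= 1000π cm³/s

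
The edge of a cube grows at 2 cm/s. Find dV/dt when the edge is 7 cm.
294 cm³/s

V = s³
dV/dt = 3s² · ds/dt = 3·7²·2 = 294 cm³/s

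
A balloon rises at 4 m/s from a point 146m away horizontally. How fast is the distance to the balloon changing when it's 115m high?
460√34541/34541 ≈ 2.475 m/s

z² = 146² + y²
z = √(146² + 115²) = √34541
dz/dt = y/z · dy/dt = 115/√34541 · 4 = 460√34541/34541 ≈ 2.475 m/s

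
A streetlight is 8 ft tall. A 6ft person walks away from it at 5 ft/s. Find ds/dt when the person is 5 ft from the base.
15 ft/s

By similar triangles: 8/(x+s) = 6/s
Solving: s = 6x/2
ds/dt = 6/2 · dx/dt = 3 · 5 = 15 ft/s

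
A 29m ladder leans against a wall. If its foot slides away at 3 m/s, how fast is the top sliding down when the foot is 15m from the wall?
45√154/308 ≈ 1.813 m/s

x² + y² = 29²
2x·dx/dt + 2y·dy/dt = 0
dy/dt = -x/y · dx/dt = -15/(2√154) · 3 = -45√154/308 m/s
The top is descending at 45√154/308 ≈ 1.813 m/s.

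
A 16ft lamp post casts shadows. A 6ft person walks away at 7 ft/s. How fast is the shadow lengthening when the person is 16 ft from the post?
21/5 ft/s

By similar triangles: 16/(x+s) = 6/s
Solving: s = 6x/10
ds/dt = 6/10 · dx/dt = 3/5 · 7 = 21/5 ft/s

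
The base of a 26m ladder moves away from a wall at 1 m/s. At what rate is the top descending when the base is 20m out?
10√69/69 ≈ 1.204 m/s

x² + y² = 26²
2x·dx/dt + 2y·dy/dt = 0
dy/dt = -x/y · dx/dt = -20/(2√69) · 1 = -10√69/69 m/s
The top is descending at 10√69/69 ≈ 1.204 m/s.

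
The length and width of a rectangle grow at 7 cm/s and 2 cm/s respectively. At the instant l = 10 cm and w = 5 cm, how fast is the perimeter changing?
18 cm/s

P = 2(l + w)
dP/dt = 2(dl/dt + dw/dt) = 2(7 + 2) = 18 cm/s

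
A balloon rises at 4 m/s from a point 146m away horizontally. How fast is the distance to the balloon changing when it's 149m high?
596√43517/43517 ≈ 2.857 m/s

z² = 146² + y²
z = √(146² + 149²) = √43517
dz/dt = y/z · dy/dt = 149/√43517 · 4 = 596√43517/43517 ≈ 2.857 m/s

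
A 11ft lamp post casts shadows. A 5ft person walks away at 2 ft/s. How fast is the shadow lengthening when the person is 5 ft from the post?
5/3 ft/s

By similar triangles: 11/(x+s) = 5/s
Solving: s = 5x/6
ds/dt = 5/6 · dx/dt = 5/6 · 2 = 5/3 ft/s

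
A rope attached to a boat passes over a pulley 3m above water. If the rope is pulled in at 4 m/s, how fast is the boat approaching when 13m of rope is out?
13√10/10 ≈ 4.111 m/s

rope² = x² + 3²
x = √(13² - 3²) = 4√10
dx/dt = (rope/x) · d(rope)/dt = (13/(4√10)) · (-4) = -13√10/10 m/s
The boat approaches at 13√10/10 ≈ 4.111 m/s.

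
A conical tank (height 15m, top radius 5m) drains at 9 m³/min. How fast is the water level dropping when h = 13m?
81/(169π) ≈ 0.1526 m/min

r/h = 5/15, so r = (1/3)h
V = (1/3)πr²h = (1/3)π((1/3)h)²h = (1/27)πh³
dV/dh = (1/9)πh²
dh/dt = (dV/dt)/(dV/dh) = -9/((1/9)π·13²) = -81/(169π) m/min
The level is dropping at 81/(169π) ≈ 0.1526 m/min.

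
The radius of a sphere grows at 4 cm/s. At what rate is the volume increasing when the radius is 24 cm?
9216π cm³/s

V = (4/3)πr³
dV/dt = dV/dr · dr/dt = 4πr² · 4
At r = 24: dV/dt = 9216π cm³/s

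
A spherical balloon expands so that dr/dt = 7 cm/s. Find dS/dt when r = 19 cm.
1064π cm²/s

S = 4πr²
dS/dt = dS/dr · dr/dt = 8πr · 7
At r = 19: dS/dt = 1064π cm²/s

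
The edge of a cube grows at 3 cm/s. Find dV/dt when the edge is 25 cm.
5625 cm³/s

V = s³
dV/dt = 3s² · ds/dt = 3·25²·3 = 5625 cm³/s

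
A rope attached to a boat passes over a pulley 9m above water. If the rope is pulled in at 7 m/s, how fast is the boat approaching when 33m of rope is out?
11√7/4 ≈ 7.276 m/s

rope² = x² + 9²
x = √(33² - 9²) = 12√7
dx/dt = (rope/x) · d(rope)/dt = (33/(12√7)) · (-7) = -11√7/4 m/s
The boat approaches at 11√7/4 ≈ 7.276 m/s.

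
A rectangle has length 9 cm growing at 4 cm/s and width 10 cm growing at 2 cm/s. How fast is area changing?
58 cm²/s

A = lw
dA/dt = w·dl/dt + l·dw/dt = 10·4 + 9·2 = 58 cm²/s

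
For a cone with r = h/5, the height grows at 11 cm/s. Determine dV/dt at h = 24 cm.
6336π/25 cm³/s

V = (1/3)π(h/5)²h = πh³/75
dV/dt = πh²/25 · 11
At h = 24: dV/dt = 6336π/25 cm³/s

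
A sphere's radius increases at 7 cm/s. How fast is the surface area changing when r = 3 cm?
168π cm²/s

S = 4πr²
dS/dt = dS/dr · dr/dt = 8πr · 7
At r = 3: dS/dt = 168π cm²/s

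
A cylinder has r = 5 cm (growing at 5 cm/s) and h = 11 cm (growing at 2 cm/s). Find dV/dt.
600π cm³/s

V = πr²h
dV/dt = 2πrh·dr/dt + πr²·dh/dt
= 2π(5)(11)(5) + π(5)²(2)
= 600π cm³/s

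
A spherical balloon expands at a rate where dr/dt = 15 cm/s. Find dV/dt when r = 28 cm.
47040π cm³/s

V = (4/3)πr³
dV/dt = dV/dr · dr/dt = 4πr² · 15
At r = 28: dV/dt = 47040π cm³/s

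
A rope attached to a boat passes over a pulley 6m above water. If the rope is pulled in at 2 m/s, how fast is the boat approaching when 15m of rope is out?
10√21/21 ≈ 2.182 m/s

rope² = x² + 6²
x = √(15² - 6²) = 3√21
dx/dt = (rope/x) · d(rope)/dt = (15/(3√21)) · (-2) = -10√21/21 m/s
The boat approaches at 10√21/21 ≈ 2.182 m/s.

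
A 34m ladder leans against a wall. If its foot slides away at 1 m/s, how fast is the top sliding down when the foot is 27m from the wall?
27√427/427 ≈ 1.307 m/s

x² + y² = 34²
2x·dx/dt + 2y·dy/dt = 0
dy/dt = -x/y · dx/dt = -27/√427 · 1 = -27√427/427 m/s
The top is descending at 27√427/427 ≈ 1.307 m/s.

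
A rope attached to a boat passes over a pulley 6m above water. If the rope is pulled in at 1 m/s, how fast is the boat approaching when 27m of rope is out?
9√77/77 ≈ 1.026 m/s

rope² = x² + 6²
x = √(27² - 6²) = 3√77
dx/dt = (rope/x) · d(rope)/dt = (27/(3√77)) · (-1) = -9√77/77 m/s
The boat approaches at 9√77/77 ≈ 1.026 m/s.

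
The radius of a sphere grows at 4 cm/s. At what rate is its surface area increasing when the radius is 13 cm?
416π cm²/s

S = 4πr²
dS/dt = dS/dr · dr/dt = 8πr · 4
At r = 13: dS/dt = 416π cm²/s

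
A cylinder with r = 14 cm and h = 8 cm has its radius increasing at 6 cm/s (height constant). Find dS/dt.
432π cm²/s

S = 2πrh + 2πr² (lateral + bases)
dS/dt = (2πh + 4πr)·dr/dt = (2π·8 + 4π·14)·6
= 432π cm²/s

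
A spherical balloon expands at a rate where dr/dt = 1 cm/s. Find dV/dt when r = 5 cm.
100π cm³/s

V = (4/3)πr³
dV/dt = dV/dr · dr/dt = 4πr² · 1
At r = 5: dV/dt = 100π cm³/s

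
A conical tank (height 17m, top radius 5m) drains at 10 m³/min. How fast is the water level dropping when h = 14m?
289/(490π) ≈ 0.1877 m/min

r/h = 5/17, so r = (5/17)h
V = (1/3)πr²h = (1/3)π((5/17)h)²h = (25/867)πh³
dV/dh = (25/289)πh²
dh/dt = (dV/dt)/(dV/dh) = -10/((25/289)π·14²) = -289/(490π) m/min
The level is dropping at 289/(490π) ≈ 0.1877 m/min.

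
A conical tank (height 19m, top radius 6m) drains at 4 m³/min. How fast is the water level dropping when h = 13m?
361/(1521π) ≈ 0.07555 m/min

r/h = 6/19, so r = (6/19)h
V = (1/3)πr²h = (1/3)π((6/19)h)²h = (12/361)πh³
dV/dh = (36/361)πh²
dh/dt = (dV/dt)/(dV/dh) = -4/((36/361)π·13²) = -361/(1521π) m/min
The level is dropping at 361/(1521π) ≈ 0.07555 m/min.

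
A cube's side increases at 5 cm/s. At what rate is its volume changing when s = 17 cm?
4335 cm³/s

V = s³
dV/dt = 3s² · ds/dt = 3·17²·5 = 4335 cm³/s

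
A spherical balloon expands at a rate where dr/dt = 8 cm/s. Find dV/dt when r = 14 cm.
6272π cm³/s

V = (4/3)πr³
dV/dt = dV/dr · dr/dt = 4πr² · 8
At r = 14: dV/dt = 6272π cm³/s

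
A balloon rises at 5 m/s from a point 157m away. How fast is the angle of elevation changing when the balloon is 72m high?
0.026313 rad/s

tan(θ) = y/157
sec²(θ) · dθ/dt = (1/157) · dy/dt
dθ/dt = cos²(θ)/157 · 5 = 157/(157² + 72²) · 5
dθ/dt = 0.026313 rad/s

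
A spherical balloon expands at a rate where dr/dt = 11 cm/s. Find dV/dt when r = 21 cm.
19404π cm³/s

V = (4/3)πr³
dV/dt = dV/dr · dr/dt = 4πr² · 11
At r = 21: dV/dt = 19404π cm³/s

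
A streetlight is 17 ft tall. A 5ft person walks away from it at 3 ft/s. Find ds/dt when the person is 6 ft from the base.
5/4 ft/s

By similar triangles: 17/(x+s) = 5/s
Solving: s = 5x/12
ds/dt = 5/12 · dx/dt = 5/12 · 3 = 5/4 ft/s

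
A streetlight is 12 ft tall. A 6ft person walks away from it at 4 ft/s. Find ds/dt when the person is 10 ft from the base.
4 ft/s

By similar triangles: 12/(x+s) = 6/s
Solving: s = 6x/6
ds/dt = 6/6 · dx/dt = 1 · 4 = 4 ft/s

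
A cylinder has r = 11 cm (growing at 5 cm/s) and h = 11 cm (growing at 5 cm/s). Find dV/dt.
1815π cm³/s

V = πr²h
dV/dt = 2πrh·dr/dt + πr²·dh/dt
= 2π(11)(11)(5) + π(11)²(5)
= 1815π cm³/s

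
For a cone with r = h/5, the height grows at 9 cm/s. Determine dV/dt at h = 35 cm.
441π cm³/s

V = (1/3)π(h/5)²h = πh³/75
dV/dt = πh²/25 · 9
At h = 35: dV/dt = 441π cm³/s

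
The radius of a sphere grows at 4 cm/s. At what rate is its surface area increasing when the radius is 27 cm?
864π cm²/s

S = 4πr²
dS/dt = dS/dr · dr/dt = 8πr · 4
At r = 27: dS/dt = 864π cm²/s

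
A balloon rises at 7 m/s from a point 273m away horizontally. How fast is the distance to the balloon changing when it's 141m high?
329√10490/10490 ≈ 3.212 m/s

z² = 273² + y²
z = √(273² + 141²) = 3√10490
dz/dt = y/z · dy/dt = 141/(3√10490) · 7 = 329√10490/10490 ≈ 3.212 m/s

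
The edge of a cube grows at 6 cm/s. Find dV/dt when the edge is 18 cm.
5832 cm³/s

V = s³
dV/dt = 3s² · ds/dt = 3·18²·6 = 5832 cm³/s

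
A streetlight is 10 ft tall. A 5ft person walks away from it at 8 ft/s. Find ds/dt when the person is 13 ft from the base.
8 ft/s

By similar triangles: 10/(x+s) = 5/s
Solving: s = 5x/5
ds/dt = 5/5 · dx/dt = 1 · 8 = 8 ft/s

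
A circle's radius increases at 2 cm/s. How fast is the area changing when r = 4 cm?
16π cm²/s

A = πr²
dA/dt = 2πr · dr/dt = 2π(4)(2) = 16π cm²/s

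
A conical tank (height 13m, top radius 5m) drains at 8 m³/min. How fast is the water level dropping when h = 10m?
338/(625π) ≈ 0.1721 m/min

r/h = 5/13, so r = (5/13)h
V = (1/3)πr²h = (1/3)π((5/13)h)²h = (25/507)πh³
dV/dh = (25/169)πh²
dh/dt = (dV/dt)/(dV/dh) = -8/((25/169)π·10²) = -338/(625π) m/min
The level is dropping at 338/(625π) ≈ 0.1721 m/min.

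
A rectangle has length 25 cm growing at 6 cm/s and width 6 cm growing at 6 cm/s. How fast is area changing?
186 cm²/s

A = lw
dA/dt = w·dl/dt + l·dw/dt = 6·6 + 25·6 = 186 cm²/s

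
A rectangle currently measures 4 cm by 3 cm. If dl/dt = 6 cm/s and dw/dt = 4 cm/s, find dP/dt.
20 cm/s

P = 2(l + w)
dP/dt = 2(dl/dt + dw/dt) = 2(6 + 4) = 20 cm/s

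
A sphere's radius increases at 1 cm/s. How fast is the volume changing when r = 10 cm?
400π cm³/s

V = (4/3)πr³
dV/dt = dV/dr · dr/dt = 4πr² · 1
At r = 10: dV/dt = 400π cm³/s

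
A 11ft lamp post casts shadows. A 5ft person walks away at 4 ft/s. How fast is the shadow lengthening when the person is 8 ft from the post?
10/3 ft/s

By similar triangles: 11/(x+s) = 5/s
Solving: s = 5x/6
ds/dt = 5/6 · dx/dt = 5/6 · 4 = 10/3 ft/s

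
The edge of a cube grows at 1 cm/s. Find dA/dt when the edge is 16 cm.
192 cm²/s

A = 6s²
dA/dt = 12s · ds/dt = 12·16·1 = 192 cm²/s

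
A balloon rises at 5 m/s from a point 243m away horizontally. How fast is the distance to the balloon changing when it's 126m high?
14√37/37 ≈ 2.302 m/s

z² = 243² + y²
z = √(243² + 126²) = 45√37
dz/dt = y/z · dy/dt = 126/(45√37) · 5 = 14√37/37 ≈ 2.302 m/s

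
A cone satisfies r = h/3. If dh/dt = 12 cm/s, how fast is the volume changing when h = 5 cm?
100π/3 cm³/s

V = (1/3)π(h/3)²h = πh³/27
dV/dt = πh²/9 · 12
At h = 5: dV/dt = 100π/3 cm³/s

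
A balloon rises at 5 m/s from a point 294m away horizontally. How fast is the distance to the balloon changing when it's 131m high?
655√613/7969 ≈ 2.035 m/s

z² = 294² + y²
z = √(294² + 131²) = 13√613
dz/dt = y/z · dy/dt = 131/(13√613) · 5 = 655√613/7969 ≈ 2.035 m/s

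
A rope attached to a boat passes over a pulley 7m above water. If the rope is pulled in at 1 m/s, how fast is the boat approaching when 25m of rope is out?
25/24 ≈ 1.042 m/s

rope² = x² + 7²
x = √(25² - 7²) = 24
dx/dt = (rope/x) · d(rope)/dt = (25/24) · (-1) = -25/24 m/s
The boat approaches at 25/24 ≈ 1.042 m/s.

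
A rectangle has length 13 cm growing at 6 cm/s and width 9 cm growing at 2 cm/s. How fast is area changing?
80 cm²/s

A = lw
dA/dt = w·dl/dt + l·dw/dt = 9·6 + 13·2 = 80 cm²/s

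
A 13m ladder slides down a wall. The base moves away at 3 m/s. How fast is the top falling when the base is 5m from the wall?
5/4 = 1.25 m/s

x² + y² = 13²
2x·dx/dt + 2y·dy/dt = 0
dy/dt = -x/y · dx/dt = -5/12 · 3 = -5/4 m/s
The top is descending at 5/4 = 1.25 m/s.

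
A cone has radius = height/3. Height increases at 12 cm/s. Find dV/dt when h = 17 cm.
1156π/3 cm³/s

V = (1/3)π(h/3)²h = πh³/27
dV/dt = πh²/9 · 12
At h = 17: dV/dt = 1156π/3 cm³/s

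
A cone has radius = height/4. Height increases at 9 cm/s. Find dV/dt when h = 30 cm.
2025π/4 cm³/s

V = (1/3)π(h/4)²h = πh³/48
dV/dt = πh²/16 · 9
At h = 30: dV/dt = 2025π/4 cm³/s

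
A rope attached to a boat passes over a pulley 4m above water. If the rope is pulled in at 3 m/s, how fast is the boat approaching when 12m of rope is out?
9√2/4 ≈ 3.182 m/s

rope² = x² + 4²
x = √(12² - 4²) = 8√2
dx/dt = (rope/x) · d(rope)/dt = (12/(8√2)) · (-3) = -9√2/4 m/s
The boat approaches at 9√2/4 ≈ 3.182 m/s.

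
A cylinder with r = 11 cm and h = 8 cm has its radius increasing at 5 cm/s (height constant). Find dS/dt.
300π cm²/s

S = 2πrh + 2πr² (lateral + bases)
dS/dt = (2πh + 4πr)·dr/dt = (2π·8 + 4π·11)·5
= 300π cm²/s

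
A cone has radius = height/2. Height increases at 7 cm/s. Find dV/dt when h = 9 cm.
567π/4 cm³/s

V = (1/3)π(h/2)²h = πh³/12
dV/dt = πh²/4 · 7
At h = 9: dV/dt = 567π/4 cm³/s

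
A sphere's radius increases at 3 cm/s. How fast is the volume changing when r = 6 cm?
432π cm³/s

V = (4/3)πr³
dV/dt = dV/dr · dr/dt = 4πr² · 3
At r = 6: dV/dt = 432π cm³/s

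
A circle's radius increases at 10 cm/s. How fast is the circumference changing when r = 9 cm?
20π cm/s

C = 2πr
dC/dt = 2π · dr/dt = 2π · 10 = 20π cm/s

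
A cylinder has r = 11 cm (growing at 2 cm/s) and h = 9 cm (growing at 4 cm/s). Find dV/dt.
880π cm³/s

V = πr²h
dV/dt = 2πrh·dr/dt + πr²·dh/dt
= 2π(11)(9)(2) + π(11)²(4)
= 880π cm³/s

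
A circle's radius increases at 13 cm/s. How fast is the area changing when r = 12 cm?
312π cm²/s

A = πr²
dA/dt = 2πr · dr/dt = 2π(12)(13) = 312π cm²/s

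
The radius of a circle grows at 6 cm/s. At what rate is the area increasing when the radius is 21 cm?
252π cm²/s

A = πr²
dA/dt = 2πr · dr/dt = 2π(21)(6) = 252π cm²/s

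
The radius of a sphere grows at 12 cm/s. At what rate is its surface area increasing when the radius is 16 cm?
1536π cm²/s

S = 4πr²
dS/dt = dS/dr · dr/dt = 8πr · 12
At r = 16: dS/dt = 1536π cm²/s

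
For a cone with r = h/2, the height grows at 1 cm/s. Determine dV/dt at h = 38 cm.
361π cm³/s

V = (1/3)π(h/2)²h = πh³/12
dV/dt = πh²/4 · 1
At h = 38: dV/dt = 361π cm³/s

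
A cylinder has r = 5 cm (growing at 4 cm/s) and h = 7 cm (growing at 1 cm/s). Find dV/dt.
305π cm³/s

V = πr²h
dV/dt = 2πrh·dr/dt + πr²·dh/dt
= 2π(5)(7)(4) + π(5)²(1)
= 305π cm³/s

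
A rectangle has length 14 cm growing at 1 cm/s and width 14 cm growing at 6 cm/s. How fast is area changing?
98 cm²/s

A = lw
dA/dt = w·dl/dt + l·dw/dt = 14·1 + 14·6 = 98 cm²/s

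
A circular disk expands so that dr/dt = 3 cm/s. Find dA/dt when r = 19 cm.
114π cm²/s

A = πr²
dA/dt = 2πr · dr/dt = 2π(19)(3) = 114π cm²/s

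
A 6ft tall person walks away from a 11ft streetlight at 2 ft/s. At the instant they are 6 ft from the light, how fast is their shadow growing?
12/5 ft/s

By similar triangles: 11/(x+s) = 6/s
Solving: s = 6x/5
ds/dt = 6/5 · dx/dt = 6/5 · 2 = 12/5 ft/s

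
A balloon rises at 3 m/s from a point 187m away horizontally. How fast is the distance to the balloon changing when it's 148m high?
444√56873/56873 ≈ 1.862 m/s

z² = 187² + y²
z = √(187² + 148²) = √56873
dz/dt = y/z · dy/dt = 148/√56873 · 3 = 444√56873/56873 ≈ 1.862 m/s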